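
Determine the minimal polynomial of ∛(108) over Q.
m_α(x) = x^3 - 108

α satisfies α^3 = 108, so x^3 - 108 annihilates α. By the rational root test, a rational root p/q (in lowest terms) of x^3 - 108 would satisfy p^3 = 108 q^3, forcing q = 1 and p^3 = 108; but 108 is not a perfect cube, contradiction. A monic cubic over Q with no rational root is irreducible (any nontrivial factorization would include a linear factor). Hence x^3 - 108 is the minimal polynomial of α, and in particular [Q(α):Q] = 3.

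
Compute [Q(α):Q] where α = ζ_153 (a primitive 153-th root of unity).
[Q(α):Q] = 96

The minimal polynomial of ζ_153 over Q is the 153-th cyclotomic polynomial Φ_153(x), which is irreducible over Q and has degree φ(153) = 96. Hence [Q(α):Q] = φ(153) = 96.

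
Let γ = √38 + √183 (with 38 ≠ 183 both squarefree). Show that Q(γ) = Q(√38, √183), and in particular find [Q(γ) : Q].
[Q(γ) : Q] = 4 (equivalently, Q(γ) = Q(√38, √183))

Obviously Q(γ) ⊆ Q(√38, √183), and [Q(√38, √183):Q] = 4 (since 38, 183 are distinct squarefree integers > 1 with 6954 not a perfect square). To show equality we compute the minimal polynomial of γ. From γ = √38 + √183: γ^2 = 38 + 2√(6954) + 183 = 221 + 2√(6954), so γ^2 - 221 = 2√(6954); squaring, (γ^2 - 221)^2 = 4·6954, i.e. γ^4 - 442γ^2 + 48841 - 27816 = 0, i.e. γ^4 - 442γ^2 + 21025 = 0. So γ is a root of x^4 - 442x^2 + 21025. This polynomial is irreducible over Q: it has no rational root (each ±√38 ± √183 is irrational), and any factorization into two quadratics over Q would force √(6954) ∈ Q (pairing opposite roots) or √38, √183 ∈ Q (other pairings), all impossible. Hence [Q(γ):Q] = 4 = [Q(√38, √183):Q], so Q(γ) = Q(√38, √183).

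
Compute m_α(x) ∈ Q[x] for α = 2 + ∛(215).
m_α(x) = x^3 - 6x^2 + 12x - 223

Set β = α - 2 = ∛(215), so β^3 = 215. Then (α - 2)^3 - 215 = 0, i.e. α is a root of g(x) = (x - 2)^3 - 215 = x^3 - 6x^2 + 12x - 223. Since g(x) = h(x - 2) where h(x) = x^3 - 215, and h is irreducible over Q (because 215 is not a perfect cube, so h has no rational root, and a monic cubic with no rational root is irreducible), g is also irreducible (irreducibility is preserved under the substitution x → x - 2). Hence m_α(x) = x^3 - 6x^2 + 12x - 223.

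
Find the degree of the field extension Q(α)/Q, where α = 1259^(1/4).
[Q(α):Q] = 4

α is a root of x^4 - 1259. By Eisenstein's criterion at the prime p = 1259 (which divides the constant term 1259 but p^2 = 1585081 does not, since 1259 is squarefree), x^4 - 1259 is irreducible over Q. Hence [Q(α):Q] = 4.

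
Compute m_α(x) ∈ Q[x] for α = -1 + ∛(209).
m_α(x) = x^3 + 3x^2 + 3x - 208

Set β = α + 1 = ∛(209), so β^3 = 209. Then (α + 1)^3 - 209 = 0, i.e. α is a root of g(x) = (x + 1)^3 - 209 = x^3 + 3x^2 + 3x - 208. Since g(x) = h(x + 1) where h(x) = x^3 - 209, and h is irreducible over Q (because 209 is not a perfect cube, so h has no rational root, and a monic cubic with no rational root is irreducible), g is also irreducible (irreducibility is preserved under the substitution x → x + 1). Hence m_α(x) = x^3 + 3x^2 + 3x - 208.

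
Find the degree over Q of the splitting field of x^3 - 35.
[K : Q] = 6

The roots of x^3 - 35 are ∛35, ω∛35, ω^2∛35 where ω = e^(2πi/3) is a primitive cube root of unity, so K = Q(∛35, ω). Now [Q(∛35):Q] = 3 (since 35 is not a perfect cube, x^3 - 35 is irreducible) and [Q(ω):Q] = 2. Both 2 and 3 divide [K:Q], and [K:Q] ≤ 3·2 = 6, so [K:Q] = 6. (Equivalently: Q(∛35) ⊂ R but ω ∉ R, so [K : Q(∛35)] = 2.)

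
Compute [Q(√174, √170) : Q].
[Q(√174, √170) : Q] = 4

[Q(√174):Q] = 2 (min poly x^2 - 174, irreducible since 174 is squarefree > 1). For the top step, suppose √170 ∈ Q(√174), say √170 = c + d√174 with c, d ∈ Q. Squaring: 170 = c^2 + 174d^2 + 2cd√174. Since √174 ∉ Q this forces 2cd = 0. If d = 0 then √170 = c ∈ Q, contradicting 170 squarefree > 1. If c = 0 then 170 = 174d^2, so 174·170 = (174d)^2 is a perfect square in Q — but 174·170 = 29580 is not a perfect square (since 174 and 170 are distinct squarefree integers). Contradiction. Hence √170 ∉ Q(√174), so x^2 - 170 stays irreducible over Q(√174) and [Q(√174, √170) : Q(√174)] = 2. By the tower law, [Q(√174, √170) : Q] = 2 · 2 = 4.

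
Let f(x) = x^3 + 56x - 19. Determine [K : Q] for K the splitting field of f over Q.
[K : Q] = 6

By the rational root test, any rational root of the monic integer polynomial f(x) = x^3 + 56x - 19 must be an integer dividing the constant term -19, i.e. one of ±{1, 19}. Evaluating: f(1) = 38, f(-1) = -76, f(19) = 7904, f(-19) = -7942; none is 0, so f has no rational root and is therefore irreducible over Q (a cubic with no linear factor over a field is irreducible). For an irreducible cubic, the Galois group is A_3 or S_3 according as the discriminant disc(f) = -4a^3 - 27b^2 = -4·(56)^3 - 27·(-19)^2 = -712211 is or is not a square in Q. Here disc(f) = -712211 is not a perfect square in Q, so the Galois group of f over Q is not contained in A_3 and must be all of S_3. The splitting field has degree |S_3| = 6 over Q, so [K : Q] = 6.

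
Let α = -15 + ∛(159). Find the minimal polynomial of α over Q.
m_α(x) = x^3 + 45x^2 + 675x + 3216

Set β = α + 15 = ∛(159), so β^3 = 159. Then (α + 15)^3 - 159 = 0, i.e. α is a root of g(x) = (x + 15)^3 - 159 = x^3 + 45x^2 + 675x + 3216. Since g(x) = h(x + 15) where h(x) = x^3 - 159, and h is irreducible over Q (because 159 is not a perfect cube, so h has no rational root, and a monic cubic with no rational root is irreducible), g is also irreducible (irreducibility is preserved under the substitution x → x + 15). Hence m_α(x) = x^3 + 45x^2 + 675x + 3216.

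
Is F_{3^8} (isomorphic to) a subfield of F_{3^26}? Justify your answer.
No: F_{3^8} is not a subfield of F_{3^26}

F_{p^m} embeds in F_{p^n} iff m | n. Here 8 ∤ 26 (since 26 = 3·8 + 2 with remainder 2 ≠ 0), so F_{3^8} is not a subfield of F_{3^26}. Equivalently: if it were, the tower law would give 8 = [F_{3^8}:F_3] dividing [F_{3^26}:F_3] = 26, contradiction.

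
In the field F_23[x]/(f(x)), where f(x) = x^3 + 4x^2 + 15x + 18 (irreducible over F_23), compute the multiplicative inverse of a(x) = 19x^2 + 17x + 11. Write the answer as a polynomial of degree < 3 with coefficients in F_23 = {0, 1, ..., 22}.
a(x)^(-1) ≡ 16x^2 + 6x + 1 (mod f(x))

Since f is irreducible over F_23, F_23[x]/(f) is a field and a(x) ≠ 0 has an inverse. Apply the extended Euclidean algorithm to f(x) and a(x) in F_23[x]: f(x) = (17x + 8)·a(x) + (14x + 22);  a(x) = (3x + 8)·(14x + 22) + (19). The last nonzero remainder is the constant 19 = gcd(f, a) in F_23. Back-substituting through the division chain expresses 19 = s(x)·a(x) + t(x)·f(x) with s(x) ≡ 5x^2 + 22x + 19 (mod f), so (5x^2 + 22x + 19)·a(x) ≡ 19 (mod f). Multiplying by 19^(-1) ≡ 17 in F_23 gives a(x)^(-1) ≡ 17·(5x^2 + 22x + 19) ≡ 16x^2 + 6x + 1 (mod f). Check: (19x^2 + 17x + 11)·(16x^2 + 6x + 1) = 5x^4 + 18x^3 + 21x^2 + 14x + 11 ≡ 1 (mod x^3 + 4x^2 + 15x + 18).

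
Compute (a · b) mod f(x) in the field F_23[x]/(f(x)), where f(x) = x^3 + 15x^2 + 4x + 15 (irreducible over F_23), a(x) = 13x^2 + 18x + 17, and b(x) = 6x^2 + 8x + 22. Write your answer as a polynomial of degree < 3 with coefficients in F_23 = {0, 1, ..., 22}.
a · b ≡ 8x^2 + 20x + 1 (mod f(x))

Multiply in F_23[x]: a(x)·b(x) = (13x^2 + 18x + 17)·(6x^2 + 8x + 22) = 9x^4 + 5x^3 + 3x^2 + 3x + 6. This has degree ≥ 3, so divide by f(x) over F_23: 9x^4 + 5x^3 + 3x^2 + 3x + 6 = (9x + 8)·(x^3 + 15x^2 + 4x + 15) + (8x^2 + 20x + 1). Hence a·b ≡ 8x^2 + 20x + 1 (mod f). (F_23[x]/(f) is a field with 23^3 = 12167 elements since f is irreducible of degree 3.)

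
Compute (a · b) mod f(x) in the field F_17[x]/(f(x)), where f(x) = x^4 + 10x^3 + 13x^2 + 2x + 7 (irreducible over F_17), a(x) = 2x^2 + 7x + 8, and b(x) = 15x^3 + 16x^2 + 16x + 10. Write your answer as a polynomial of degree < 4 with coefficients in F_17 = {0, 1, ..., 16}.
a · b ≡ 8x^3 + 7x^2 + 8x + 14 (mod f(x))

Multiply in F_17[x]: a(x)·b(x) = (2x^2 + 7x + 8)·(15x^3 + 16x^2 + 16x + 10) = 13x^5 + x^4 + 9x^3 + 5x^2 + 11x + 12. This has degree ≥ 4, so divide by f(x) over F_17: 13x^5 + x^4 + 9x^3 + 5x^2 + 11x + 12 = (13x + 7)·(x^4 + 10x^3 + 13x^2 + 2x + 7) + (8x^3 + 7x^2 + 8x + 14). Hence a·b ≡ 8x^3 + 7x^2 + 8x + 14 (mod f). (F_17[x]/(f) is a field with 17^4 = 83521 elements since f is irreducible of degree 4.)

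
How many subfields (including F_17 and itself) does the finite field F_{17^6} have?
F_{17^6} has 4 subfields

The subfields of F_{p^n} are exactly the fields F_{p^d} for d | n (each is the fixed field of the unique index-d subgroup of Gal(F_{p^n}/F_p) ≅ Z/nZ). The divisors of n = 6 are {1, 2, 3, 6}, giving 4 subfields: F_{17^1}, F_{17^2}, F_{17^3}, F_{17^6}.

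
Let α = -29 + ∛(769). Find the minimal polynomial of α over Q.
m_α(x) = x^3 + 87x^2 + 2523x + 23620

Set β = α + 29 = ∛(769), so β^3 = 769. Then (α + 29)^3 - 769 = 0, i.e. α is a root of g(x) = (x + 29)^3 - 769 = x^3 + 87x^2 + 2523x + 23620. Since g(x) = h(x + 29) where h(x) = x^3 - 769, and h is irreducible over Q (because 769 is not a perfect cube, so h has no rational root, and a monic cubic with no rational root is irreducible), g is also irreducible (irreducibility is preserved under the substitution x → x + 29). Hence m_α(x) = x^3 + 87x^2 + 2523x + 23620.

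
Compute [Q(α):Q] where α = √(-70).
[Q(α):Q] = 2

[Q(α):Q] equals the degree of the minimal polynomial of α. Here α^2 = -70 and x^2 + 70 is irreducible (d = -70 is squarefree, ≠ 1, hence not a square), so deg(m_α) = 2. Thus [Q(α):Q] = 2.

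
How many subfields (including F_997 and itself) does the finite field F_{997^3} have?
F_{997^3} has 2 subfields

The subfields of F_{p^n} are exactly the fields F_{p^d} for d | n (each is the fixed field of the unique index-d subgroup of Gal(F_{p^n}/F_p) ≅ Z/nZ). The divisors of n = 3 are {1, 3}, giving 2 subfields: F_{997^1}, F_{997^3}.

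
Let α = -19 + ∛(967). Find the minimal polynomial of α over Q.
m_α(x) = x^3 + 57x^2 + 1083x + 5892

Set β = α + 19 = ∛(967), so β^3 = 967. Then (α + 19)^3 - 967 = 0, i.e. α is a root of g(x) = (x + 19)^3 - 967 = x^3 + 57x^2 + 1083x + 5892. Since g(x) = h(x + 19) where h(x) = x^3 - 967, and h is irreducible over Q (because 967 is not a perfect cube, so h has no rational root, and a monic cubic with no rational root is irreducible), g is also irreducible (irreducibility is preserved under the substitution x → x + 19). Hence m_α(x) = x^3 + 57x^2 + 1083x + 5892.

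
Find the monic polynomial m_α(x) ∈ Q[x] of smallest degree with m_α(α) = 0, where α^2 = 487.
m_α(x) = x^2 - 487

α satisfies α^2 - 487 = 0, so x^2 - 487 annihilates α. Since d = 487 is squarefree and ≠ 1, it is not a perfect square in Q, so x^2 - 487 has no rational root and is therefore irreducible over Q (a degree-2 polynomial over a field is irreducible iff it has no root). Hence m_α(x) = x^2 - 487.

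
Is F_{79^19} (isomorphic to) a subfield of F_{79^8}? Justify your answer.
No: F_{79^19} is not a subfield of F_{79^8}

F_{p^m} embeds in F_{p^n} iff m | n. Here 19 ∤ 8 (since 8 = 0·19 + 8 with remainder 8 ≠ 0), so F_{79^19} is not a subfield of F_{79^8}. Equivalently: if it were, the tower law would give 19 = [F_{79^19}:F_79] dividing [F_{79^8}:F_79] = 8, contradiction.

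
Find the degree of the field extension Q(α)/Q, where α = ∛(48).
[Q(α):Q] = 3

The minimal polynomial of α is x^3 - 48, irreducible over Q since 48 is not a perfect cube (so x^3 - 48 has no rational root). Hence [Q(α):Q] = deg(m_α) = 3.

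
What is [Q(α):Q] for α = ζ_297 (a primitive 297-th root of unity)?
[Q(α):Q] = 180

The minimal polynomial of ζ_297 over Q is the 297-th cyclotomic polynomial Φ_297(x), which is irreducible over Q and has degree φ(297) = 180. Hence [Q(α):Q] = φ(297) = 180.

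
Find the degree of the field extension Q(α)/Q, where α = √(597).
[Q(α):Q] = 2

[Q(α):Q] equals the degree of the minimal polynomial of α. Here α^2 = 597 and x^2 - 597 is irreducible (d = 597 is squarefree, ≠ 1, hence not a square), so deg(m_α) = 2. Thus [Q(α):Q] = 2.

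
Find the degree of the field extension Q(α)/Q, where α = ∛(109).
[Q(α):Q] = 3

The minimal polynomial of α is x^3 - 109, irreducible over Q since 109 is not a perfect cube (so x^3 - 109 has no rational root). Hence [Q(α):Q] = deg(m_α) = 3.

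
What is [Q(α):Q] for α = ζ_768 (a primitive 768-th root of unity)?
[Q(α):Q] = 256

The minimal polynomial of ζ_768 over Q is the 768-th cyclotomic polynomial Φ_768(x), which is irreducible over Q and has degree φ(768) = 256. Hence [Q(α):Q] = φ(768) = 256.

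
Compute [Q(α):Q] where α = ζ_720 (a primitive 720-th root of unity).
[Q(α):Q] = 192

The minimal polynomial of ζ_720 over Q is the 720-th cyclotomic polynomial Φ_720(x), which is irreducible over Q and has degree φ(720) = 192. Hence [Q(α):Q] = φ(720) = 192.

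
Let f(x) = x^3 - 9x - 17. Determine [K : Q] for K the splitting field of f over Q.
[K : Q] = 6

By the rational root test, any rational root of the monic integer polynomial f(x) = x^3 - 9x - 17 must be an integer dividing the constant term -17, i.e. one of ±{1, 17}. Evaluating: f(1) = -25, f(-1) = -9, f(17) = 4743, f(-17) = -4777; none is 0, so f has no rational root and is therefore irreducible over Q (a cubic with no linear factor over a field is irreducible). For an irreducible cubic, the Galois group is A_3 or S_3 according as the discriminant disc(f) = -4a^3 - 27b^2 = -4·(-9)^3 - 27·(-17)^2 = -4887 is or is not a square in Q. Here disc(f) = -4887 is not a perfect square in Q, so the Galois group of f over Q is not contained in A_3 and must be all of S_3. The splitting field has degree |S_3| = 6 over Q, so [K : Q] = 6.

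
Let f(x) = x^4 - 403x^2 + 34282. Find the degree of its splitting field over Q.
[K : Q] = 4

Solving the quadratic in x^2: x^2 = (403 ± √(403^2 - 4·34282))/2 = (403 ± √25281)/2 = (403 ± 159)/2, giving x^2 = 281 or x^2 = 122. So f(x) = (x^2 - 281)(x^2 - 122) and the roots of f are ±√281, ±√122. Hence the splitting field is K = Q(√281, √122). Since 281 and 122 are distinct squarefree integers > 1, their product 34282 is not a perfect square, so √122 ∉ Q(√281). By the tower law [K:Q] = [Q(√281,√122):Q(√281)] · [Q(√281):Q] = 2 · 2 = 4.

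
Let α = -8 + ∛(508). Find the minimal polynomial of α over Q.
m_α(x) = x^3 + 24x^2 + 192x + 4

Set β = α + 8 = ∛(508), so β^3 = 508. Then (α + 8)^3 - 508 = 0, i.e. α is a root of g(x) = (x + 8)^3 - 508 = x^3 + 24x^2 + 192x + 4. Since g(x) = h(x + 8) where h(x) = x^3 - 508, and h is irreducible over Q (because 508 is not a perfect cube, so h has no rational root, and a monic cubic with no rational root is irreducible), g is also irreducible (irreducibility is preserved under the substitution x → x + 8). Hence m_α(x) = x^3 + 24x^2 + 192x + 4.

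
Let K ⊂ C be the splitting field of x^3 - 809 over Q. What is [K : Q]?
[K : Q] = 6

The roots of x^3 - 809 are ∛809, ω∛809, ω^2∛809 where ω = e^(2πi/3) is a primitive cube root of unity, so K = Q(∛809, ω). Now [Q(∛809):Q] = 3 (since 809 is not a perfect cube, x^3 - 809 is irreducible) and [Q(ω):Q] = 2. Both 2 and 3 divide [K:Q], and [K:Q] ≤ 3·2 = 6, so [K:Q] = 6. (Equivalently: Q(∛809) ⊂ R but ω ∉ R, so [K : Q(∛809)] = 2.)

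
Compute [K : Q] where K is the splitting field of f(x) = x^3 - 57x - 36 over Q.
[K : Q] = 6

By the rational root test, any rational root of the monic integer polynomial f(x) = x^3 - 57x - 36 must be an integer dividing the constant term -36, i.e. one of ±{1, 2, 3, 4, 6, 9, 12, 18, 36}. Evaluating: f(1) = -92, f(-1) = 20, f(2) = -142, f(-2) = 70, f(3) = -180, f(-3) = 108, f(4) = -200, f(-4) = 128, f(6) = -162, f(-6) = 90, f(9) = 180, f(-9) = -252, f(12) = 1008, f(-12) = -1080, f(18) = 4770, f(-18) = -4842, f(36) = 44568, f(-36) = -44640; none is 0, so f has no rational root and is therefore irreducible over Q (a cubic with no linear factor over a field is irreducible). For an irreducible cubic, the Galois group is A_3 or S_3 according as the discriminant disc(f) = -4a^3 - 27b^2 = -4·(-57)^3 - 27·(-36)^2 = 705780 is or is not a square in Q. Here disc(f) = 705780 is not a perfect square in Q, so the Galois group of f over Q is not contained in A_3 and must be all of S_3. The splitting field has degree |S_3| = 6 over Q, so [K : Q] = 6.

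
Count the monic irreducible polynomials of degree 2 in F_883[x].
There are 389403 monic irreducible polynomials of degree 2 over F_883

Each element of F_{883^2} that lies in no proper subfield is a root of exactly one monic irreducible of degree 2 over F_883, and each such polynomial has 2 distinct roots in F_{883^2}. By Möbius inversion the count is N_883(2) = (1/2) Σ_{d|2} μ(2/d) · 883^d = (1/2)(μ(2)·883^1 + μ(1)·883^2) = 778806/2 = 389403.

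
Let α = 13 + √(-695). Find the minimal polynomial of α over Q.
m_α(x) = x^2 - 26x + 864

From α - 13 = √(-695), squaring gives (α - 13)^2 = -695, i.e. α^2 - 26α + 169 = -695, so α^2 - 26α + 864 = 0. The discriminant of x^2 - 26x + 864 is (-26)^2 - 4·(864) = 676 - 3456 = -2780, and 4·(-695) is not a perfect square in Q since -695 is squarefree and ≠ 1. Hence x^2 - 26x + 864 is irreducible over Q and is the minimal polynomial of α.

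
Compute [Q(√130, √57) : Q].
[Q(√130, √57) : Q] = 4

[Q(√130):Q] = 2 (min poly x^2 - 130, irreducible since 130 is squarefree > 1). For the top step, suppose √57 ∈ Q(√130), say √57 = c + d√130 with c, d ∈ Q. Squaring: 57 = c^2 + 130d^2 + 2cd√130. Since √130 ∉ Q this forces 2cd = 0. If d = 0 then √57 = c ∈ Q, contradicting 57 squarefree > 1. If c = 0 then 57 = 130d^2, so 130·57 = (130d)^2 is a perfect square in Q — but 130·57 = 7410 is not a perfect square (since 130 and 57 are distinct squarefree integers). Contradiction. Hence √57 ∉ Q(√130), so x^2 - 57 stays irreducible over Q(√130) and [Q(√130, √57) : Q(√130)] = 2. By the tower law, [Q(√130, √57) : Q] = 2 · 2 = 4.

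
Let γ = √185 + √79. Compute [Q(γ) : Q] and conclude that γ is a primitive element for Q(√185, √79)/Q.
[Q(γ) : Q] = 4 (equivalently, Q(γ) = Q(√185, √79))

Obviously Q(γ) ⊆ Q(√185, √79), and [Q(√185, √79):Q] = 4 (since 185, 79 are distinct squarefree integers > 1 with 14615 not a perfect square). To show equality we compute the minimal polynomial of γ. From γ = √185 + √79: γ^2 = 185 + 2√(14615) + 79 = 264 + 2√(14615), so γ^2 - 264 = 2√(14615); squaring, (γ^2 - 264)^2 = 4·14615, i.e. γ^4 - 528γ^2 + 69696 - 58460 = 0, i.e. γ^4 - 528γ^2 + 11236 = 0. So γ is a root of x^4 - 528x^2 + 11236. This polynomial is irreducible over Q: it has no rational root (each ±√185 ± √79 is irrational), and any factorization into two quadratics over Q would force √(14615) ∈ Q (pairing opposite roots) or √185, √79 ∈ Q (other pairings), all impossible. Hence [Q(γ):Q] = 4 = [Q(√185, √79):Q], so Q(γ) = Q(√185, √79).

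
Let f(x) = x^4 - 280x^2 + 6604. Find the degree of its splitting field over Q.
[K : Q] = 4

Solving the quadratic in x^2: x^2 = (280 ± √(280^2 - 4·6604))/2 = (280 ± √51984)/2 = (280 ± 228)/2, giving x^2 = 254 or x^2 = 26. So f(x) = (x^2 - 254)(x^2 - 26) and the roots of f are ±√254, ±√26. Hence the splitting field is K = Q(√254, √26). Since 254 and 26 are distinct squarefree integers > 1, their product 6604 is not a perfect square, so √26 ∉ Q(√254). By the tower law [K:Q] = [Q(√254,√26):Q(√254)] · [Q(√254):Q] = 2 · 2 = 4.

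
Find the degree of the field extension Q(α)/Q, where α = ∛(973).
[Q(α):Q] = 3

The minimal polynomial of α is x^3 - 973, irreducible over Q since 973 is not a perfect cube (so x^3 - 973 has no rational root). Hence [Q(α):Q] = deg(m_α) = 3.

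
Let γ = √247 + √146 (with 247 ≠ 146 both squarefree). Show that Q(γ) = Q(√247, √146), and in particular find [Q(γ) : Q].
[Q(γ) : Q] = 4 (equivalently, Q(γ) = Q(√247, √146))

Obviously Q(γ) ⊆ Q(√247, √146), and [Q(√247, √146):Q] = 4 (since 247, 146 are distinct squarefree integers > 1 with 36062 not a perfect square). To show equality we compute the minimal polynomial of γ. From γ = √247 + √146: γ^2 = 247 + 2√(36062) + 146 = 393 + 2√(36062), so γ^2 - 393 = 2√(36062); squaring, (γ^2 - 393)^2 = 4·36062, i.e. γ^4 - 786γ^2 + 154449 - 144248 = 0, i.e. γ^4 - 786γ^2 + 10201 = 0. So γ is a root of x^4 - 786x^2 + 10201. This polynomial is irreducible over Q: it has no rational root (each ±√247 ± √146 is irrational), and any factorization into two quadratics over Q would force √(36062) ∈ Q (pairing opposite roots) or √247, √146 ∈ Q (other pairings), all impossible. Hence [Q(γ):Q] = 4 = [Q(√247, √146):Q], so Q(γ) = Q(√247, √146).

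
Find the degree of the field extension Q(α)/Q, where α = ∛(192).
[Q(α):Q] = 3

The minimal polynomial of α is x^3 - 192, irreducible over Q since 192 is not a perfect cube (so x^3 - 192 has no rational root). Hence [Q(α):Q] = deg(m_α) = 3.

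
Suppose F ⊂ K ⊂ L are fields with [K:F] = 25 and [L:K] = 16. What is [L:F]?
[L:F] = 400

The tower law says that for any tower of field extensions F ⊂ K ⊂ L with finite degrees, [L:F] = [L:K] · [K:F]. Here this gives [L:F] = 16 · 25 = 400.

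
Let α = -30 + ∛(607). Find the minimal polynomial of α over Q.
m_α(x) = x^3 + 90x^2 + 2700x + 26393

Set β = α + 30 = ∛(607), so β^3 = 607. Then (α + 30)^3 - 607 = 0, i.e. α is a root of g(x) = (x + 30)^3 - 607 = x^3 + 90x^2 + 2700x + 26393. Since g(x) = h(x + 30) where h(x) = x^3 - 607, and h is irreducible over Q (because 607 is not a perfect cube, so h has no rational root, and a monic cubic with no rational root is irreducible), g is also irreducible (irreducibility is preserved under the substitution x → x + 30). Hence m_α(x) = x^3 + 90x^2 + 2700x + 26393.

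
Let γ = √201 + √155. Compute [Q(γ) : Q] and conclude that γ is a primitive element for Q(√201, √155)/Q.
[Q(γ) : Q] = 4 (equivalently, Q(γ) = Q(√201, √155))

Obviously Q(γ) ⊆ Q(√201, √155), and [Q(√201, √155):Q] = 4 (since 201, 155 are distinct squarefree integers > 1 with 31155 not a perfect square). To show equality we compute the minimal polynomial of γ. From γ = √201 + √155: γ^2 = 201 + 2√(31155) + 155 = 356 + 2√(31155), so γ^2 - 356 = 2√(31155); squaring, (γ^2 - 356)^2 = 4·31155, i.e. γ^4 - 712γ^2 + 126736 - 124620 = 0, i.e. γ^4 - 712γ^2 + 2116 = 0. So γ is a root of x^4 - 712x^2 + 2116. This polynomial is irreducible over Q: it has no rational root (each ±√201 ± √155 is irrational), and any factorization into two quadratics over Q would force √(31155) ∈ Q (pairing opposite roots) or √201, √155 ∈ Q (other pairings), all impossible. Hence [Q(γ):Q] = 4 = [Q(√201, √155):Q], so Q(γ) = Q(√201, √155).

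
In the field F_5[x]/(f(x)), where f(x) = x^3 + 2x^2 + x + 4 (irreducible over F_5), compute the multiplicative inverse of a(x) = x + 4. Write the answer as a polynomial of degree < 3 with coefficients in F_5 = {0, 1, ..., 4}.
a(x)^(-1) ≡ 3x^2 + 4x + 2 (mod f(x))

Since f is irreducible over F_5, F_5[x]/(f) is a field and a(x) ≠ 0 has an inverse. Apply the extended Euclidean algorithm to f(x) and a(x) in F_5[x]: f(x) = (x^2 + 3x + 4)·a(x) + (3). The last nonzero remainder is the constant 3 = gcd(f, a) in F_5. Back-substituting through the division chain expresses 3 = s(x)·a(x) + t(x)·f(x) with s(x) ≡ 4x^2 + 2x + 1 (mod f), so (4x^2 + 2x + 1)·a(x) ≡ 3 (mod f). Multiplying by 3^(-1) ≡ 2 in F_5 gives a(x)^(-1) ≡ 2·(4x^2 + 2x + 1) ≡ 3x^2 + 4x + 2 (mod f). Check: (x + 4)·(3x^2 + 4x + 2) = 3x^3 + x^2 + 3x + 3 ≡ 1 (mod x^3 + 2x^2 + x + 4).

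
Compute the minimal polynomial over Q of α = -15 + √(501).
m_α(x) = x^2 + 30x - 276

From α + 15 = √(501), squaring gives (α + 15)^2 = 501, i.e. α^2 + 30α + 225 = 501, so α^2 + 30α - 276 = 0. The discriminant of x^2 + 30x - 276 is (30)^2 - 4·(-276) = 900 + 1104 = 2004, and 4·(501) is not a perfect square in Q since 501 is squarefree and ≠ 1. Hence x^2 + 30x - 276 is irreducible over Q and is the minimal polynomial of α.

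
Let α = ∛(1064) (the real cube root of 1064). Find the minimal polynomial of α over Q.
m_α(x) = x^3 - 1064

α satisfies α^3 = 1064, so x^3 - 1064 annihilates α. By the rational root test, a rational root p/q (in lowest terms) of x^3 - 1064 would satisfy p^3 = 1064 q^3, forcing q = 1 and p^3 = 1064; but 1064 is not a perfect cube, contradiction. A monic cubic over Q with no rational root is irreducible (any nontrivial factorization would include a linear factor). Hence x^3 - 1064 is the minimal polynomial of α, and in particular [Q(α):Q] = 3.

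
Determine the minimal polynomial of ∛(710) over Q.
m_α(x) = x^3 - 710

α satisfies α^3 = 710, so x^3 - 710 annihilates α. By the rational root test, a rational root p/q (in lowest terms) of x^3 - 710 would satisfy p^3 = 710 q^3, forcing q = 1 and p^3 = 710; but 710 is not a perfect cube, contradiction. A monic cubic over Q with no rational root is irreducible (any nontrivial factorization would include a linear factor). Hence x^3 - 710 is the minimal polynomial of α, and in particular [Q(α):Q] = 3.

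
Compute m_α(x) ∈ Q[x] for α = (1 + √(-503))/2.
m_α(x) = x^2 - x + 126

From 2α - 1 = √(-503), squaring gives (2α - 1)^2 = -503, i.e. 4α^2 - 4α + 1 = -503, so α^2 - α + (1 + 503)/4 = 0. Since -503 ≡ 1 (mod 4), (1 + 503)/4 = 126 ∈ Z. The polynomial x^2 - x + 126 has discriminant 1 - 4·(126) = -503, which is not a perfect square in Q (d = -503 is squarefree and ≠ 1), so x^2 - x + 126 is irreducible over Q. It is the minimal polynomial of α.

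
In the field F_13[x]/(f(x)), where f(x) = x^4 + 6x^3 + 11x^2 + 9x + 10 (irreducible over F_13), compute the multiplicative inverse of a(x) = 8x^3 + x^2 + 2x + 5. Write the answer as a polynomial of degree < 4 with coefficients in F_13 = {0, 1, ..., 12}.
a(x)^(-1) ≡ x^3 + 5x^2 + 11x + 2 (mod f(x))

Since f is irreducible over F_13, F_13[x]/(f) is a field and a(x) ≠ 0 has an inverse. Apply the extended Euclidean algorithm to f(x) and a(x) in F_13[x]: f(x) = (5x + 5)·a(x) + (9x^2 + 11);  a(x) = (11x + 3)·(9x^2 + 11) + (11x + 11);  (9x^2 + 11) = (2x + 11)·(11x + 11) + (7). The last nonzero remainder is the constant 7 = gcd(f, a) in F_13. Back-substituting through the division chain expresses 7 = s(x)·a(x) + t(x)·f(x) with s(x) ≡ 7x^3 + 9x^2 + 12x + 1 (mod f), so (7x^3 + 9x^2 + 12x + 1)·a(x) ≡ 7 (mod f). Multiplying by 7^(-1) ≡ 2 in F_13 gives a(x)^(-1) ≡ 2·(7x^3 + 9x^2 + 12x + 1) ≡ x^3 + 5x^2 + 11x + 2 (mod f). Check: (8x^3 + x^2 + 2x + 5)·(x^3 + 5x^2 + 11x + 2) = 8x^6 + 2x^5 + 4x^4 + 3x^3 + 10x^2 + 7x + 10 ≡ 1 (mod x^4 + 6x^3 + 11x^2 + 9x + 10).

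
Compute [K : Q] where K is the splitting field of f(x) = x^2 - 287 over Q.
[K : Q] = 2

f(x) = x^2 - 287 factors as (x - √287)(x + √287). The splitting field is K = Q(√287). Since 287 is squarefree and > 1, it is not a perfect square, so x^2 - 287 is irreducible over Q and [Q(√287) : Q] = 2. Hence [K : Q] = 2.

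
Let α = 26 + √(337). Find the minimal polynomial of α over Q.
m_α(x) = x^2 - 52x + 339

From α - 26 = √(337), squaring gives (α - 26)^2 = 337, i.e. α^2 - 52α + 676 = 337, so α^2 - 52α + 339 = 0. The discriminant of x^2 - 52x + 339 is (-52)^2 - 4·(339) = 2704 - 1356 = 1348, and 4·(337) is not a perfect square in Q since 337 is squarefree and ≠ 1. Hence x^2 - 52x + 339 is irreducible over Q and is the minimal polynomial of α.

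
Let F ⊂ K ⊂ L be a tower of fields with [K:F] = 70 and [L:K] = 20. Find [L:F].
[L:F] = 1400

The tower law says that for any tower of field extensions F ⊂ K ⊂ L with finite degrees, [L:F] = [L:K] · [K:F]. Here this gives [L:F] = 20 · 70 = 1400.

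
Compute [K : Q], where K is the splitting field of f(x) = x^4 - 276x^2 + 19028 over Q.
[K : Q] = 4

Solving the quadratic in x^2: x^2 = (276 ± √(276^2 - 4·19028))/2 = (276 ± √64)/2 = (276 ± 8)/2, giving x^2 = 142 or x^2 = 134. So f(x) = (x^2 - 142)(x^2 - 134) and the roots of f are ±√142, ±√134. Hence the splitting field is K = Q(√142, √134). Since 142 and 134 are distinct squarefree integers > 1, their product 19028 is not a perfect square, so √134 ∉ Q(√142). By the tower law [K:Q] = [Q(√142,√134):Q(√142)] · [Q(√142):Q] = 2 · 2 = 4.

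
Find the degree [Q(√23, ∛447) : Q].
[Q(√23, ∛447) : Q] = 6

Let L = Q(√23, ∛447). Since Q(√23) ⊂ L and [Q(√23):Q] = 2, the tower law gives 2 | [L:Q]. Likewise Q(∛447) ⊂ L with [Q(∛447):Q] = 3 (because 447 is not a perfect cube), so 3 | [L:Q]. As gcd(2,3) = 1, [L:Q] is divisible by 6. Conversely L is generated over Q by √23 and ∛447, so [L:Q] ≤ 2·3 = 6. Therefore [Q(√23, ∛447) : Q] = 6.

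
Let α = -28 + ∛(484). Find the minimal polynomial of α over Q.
m_α(x) = x^3 + 84x^2 + 2352x + 21468

Set β = α + 28 = ∛(484), so β^3 = 484. Then (α + 28)^3 - 484 = 0, i.e. α is a root of g(x) = (x + 28)^3 - 484 = x^3 + 84x^2 + 2352x + 21468. Since g(x) = h(x + 28) where h(x) = x^3 - 484, and h is irreducible over Q (because 484 is not a perfect cube, so h has no rational root, and a monic cubic with no rational root is irreducible), g is also irreducible (irreducibility is preserved under the substitution x → x + 28). Hence m_α(x) = x^3 + 84x^2 + 2352x + 21468.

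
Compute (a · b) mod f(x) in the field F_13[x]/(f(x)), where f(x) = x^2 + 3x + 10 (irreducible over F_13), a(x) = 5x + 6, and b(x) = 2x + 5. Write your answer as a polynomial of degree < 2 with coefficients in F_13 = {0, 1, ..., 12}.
a · b ≡ 7x + 8 (mod f(x))

Multiply in F_13[x]: a(x)·b(x) = (5x + 6)·(2x + 5) = 10x^2 + 11x + 4. This has degree ≥ 2, so divide by f(x) over F_13: 10x^2 + 11x + 4 = (10)·(x^2 + 3x + 10) + (7x + 8). Hence a·b ≡ 7x + 8 (mod f). (F_13[x]/(f) is a field with 13^2 = 169 elements since f is irreducible of degree 2.)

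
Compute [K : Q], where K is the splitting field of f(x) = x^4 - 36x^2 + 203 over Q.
[K : Q] = 4

Solving the quadratic in x^2: x^2 = (36 ± √(36^2 - 4·203))/2 = (36 ± √484)/2 = (36 ± 22)/2, giving x^2 = 29 or x^2 = 7. So f(x) = (x^2 - 29)(x^2 - 7) and the roots of f are ±√29, ±√7. Hence the splitting field is K = Q(√29, √7). Since 29 and 7 are distinct squarefree integers > 1, their product 203 is not a perfect square, so √7 ∉ Q(√29). By the tower law [K:Q] = [Q(√29,√7):Q(√29)] · [Q(√29):Q] = 2 · 2 = 4.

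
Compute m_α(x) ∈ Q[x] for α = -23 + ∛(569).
m_α(x) = x^3 + 69x^2 + 1587x + 11598

Set β = α + 23 = ∛(569), so β^3 = 569. Then (α + 23)^3 - 569 = 0, i.e. α is a root of g(x) = (x + 23)^3 - 569 = x^3 + 69x^2 + 1587x + 11598. Since g(x) = h(x + 23) where h(x) = x^3 - 569, and h is irreducible over Q (because 569 is not a perfect cube, so h has no rational root, and a monic cubic with no rational root is irreducible), g is also irreducible (irreducibility is preserved under the substitution x → x + 23). Hence m_α(x) = x^3 + 69x^2 + 1587x + 11598.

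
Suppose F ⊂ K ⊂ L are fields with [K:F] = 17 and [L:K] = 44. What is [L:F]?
[L:F] = 748

The tower law says that for any tower of field extensions F ⊂ K ⊂ L with finite degrees, [L:F] = [L:K] · [K:F]. Here this gives [L:F] = 44 · 17 = 748.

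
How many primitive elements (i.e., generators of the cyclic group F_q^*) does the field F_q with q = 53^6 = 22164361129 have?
There are φ(22164361128) = 5824908288 primitive elements

F_q^* is cyclic of order q - 1 = 22164361128. A cyclic group of order m has exactly φ(m) generators. Here m = 22164361128 = 2^3 · 3^4 · 7 · 13 · 409 · 919, so the number of primitive elements is φ(22164361128) = 5824908288.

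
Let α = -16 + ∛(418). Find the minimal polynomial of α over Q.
m_α(x) = x^3 + 48x^2 + 768x + 3678

Set β = α + 16 = ∛(418), so β^3 = 418. Then (α + 16)^3 - 418 = 0, i.e. α is a root of g(x) = (x + 16)^3 - 418 = x^3 + 48x^2 + 768x + 3678. Since g(x) = h(x + 16) where h(x) = x^3 - 418, and h is irreducible over Q (because 418 is not a perfect cube, so h has no rational root, and a monic cubic with no rational root is irreducible), g is also irreducible (irreducibility is preserved under the substitution x → x + 16). Hence m_α(x) = x^3 + 48x^2 + 768x + 3678.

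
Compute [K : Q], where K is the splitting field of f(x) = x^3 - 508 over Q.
[K : Q] = 6

The roots of x^3 - 508 are ∛508, ω∛508, ω^2∛508 where ω = e^(2πi/3) is a primitive cube root of unity, so K = Q(∛508, ω). Now [Q(∛508):Q] = 3 (since 508 is not a perfect cube, x^3 - 508 is irreducible) and [Q(ω):Q] = 2. Both 2 and 3 divide [K:Q], and [K:Q] ≤ 3·2 = 6, so [K:Q] = 6. (Equivalently: Q(∛508) ⊂ R but ω ∉ R, so [K : Q(∛508)] = 2.)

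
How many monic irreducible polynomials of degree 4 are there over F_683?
There are 54402880158 monic irreducible polynomials of degree 4 over F_683

Each element of F_{683^4} that lies in no proper subfield is a root of exactly one monic irreducible of degree 4 over F_683, and each such polynomial has 4 distinct roots in F_{683^4}. By Möbius inversion the count is N_683(4) = (1/4) Σ_{d|4} μ(4/d) · 683^d = (1/4)(μ(4)·683^1 + μ(2)·683^2 + μ(1)·683^4) = 217611520632/4 = 54402880158.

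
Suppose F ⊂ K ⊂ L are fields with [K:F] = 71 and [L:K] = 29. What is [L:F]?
[L:F] = 2059

The tower law says that for any tower of field extensions F ⊂ K ⊂ L with finite degrees, [L:F] = [L:K] · [K:F]. Here this gives [L:F] = 29 · 71 = 2059.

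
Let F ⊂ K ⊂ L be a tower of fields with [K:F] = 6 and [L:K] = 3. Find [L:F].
[L:F] = 18

The tower law says that for any tower of field extensions F ⊂ K ⊂ L with finite degrees, [L:F] = [L:K] · [K:F]. Here this gives [L:F] = 3 · 6 = 18.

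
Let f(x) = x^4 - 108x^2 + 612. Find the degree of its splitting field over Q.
[K : Q] = 4

Solving the quadratic in x^2: x^2 = (108 ± √(108^2 - 4·612))/2 = (108 ± √9216)/2 = (108 ± 96)/2, giving x^2 = 6 or x^2 = 102. So f(x) = (x^2 - 6)(x^2 - 102) and the roots of f are ±√6, ±√102. Hence the splitting field is K = Q(√6, √102). Since 6 and 102 are distinct squarefree integers > 1, their product 612 is not a perfect square, so √102 ∉ Q(√6). By the tower law [K:Q] = [Q(√6,√102):Q(√6)] · [Q(√6):Q] = 2 · 2 = 4.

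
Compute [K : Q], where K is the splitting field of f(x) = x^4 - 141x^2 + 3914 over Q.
[K : Q] = 4

Solving the quadratic in x^2: x^2 = (141 ± √(141^2 - 4·3914))/2 = (141 ± √4225)/2 = (141 ± 65)/2, giving x^2 = 38 or x^2 = 103. So f(x) = (x^2 - 38)(x^2 - 103) and the roots of f are ±√38, ±√103. Hence the splitting field is K = Q(√38, √103). Since 38 and 103 are distinct squarefree integers > 1, their product 3914 is not a perfect square, so √103 ∉ Q(√38). By the tower law [K:Q] = [Q(√38,√103):Q(√38)] · [Q(√38):Q] = 2 · 2 = 4.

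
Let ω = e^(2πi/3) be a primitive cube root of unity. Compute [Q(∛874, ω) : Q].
[Q(∛874, ω) : Q] = 6

[Q(∛874):Q] = 3 (min poly x^3 - 874, irreducible since 874 is not a perfect cube). [Q(ω):Q] = 2 (min poly x^2 + x + 1). Since Q(∛874) ⊂ R and ω ∉ R, we have ω ∉ Q(∛874), so x^2 + x + 1 remains irreducible over Q(∛874) and [Q(∛874, ω) : Q(∛874)] = 2. By the tower law, [Q(∛874, ω) : Q] = 3 · 2 = 6. (In fact Q(∛874, ω) is the splitting field of x^3 - 874 over Q.)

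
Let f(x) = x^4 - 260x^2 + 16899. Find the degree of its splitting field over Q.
[K : Q] = 4

Solving the quadratic in x^2: x^2 = (260 ± √(260^2 - 4·16899))/2 = (260 ± √4)/2 = (260 ± 2)/2, giving x^2 = 131 or x^2 = 129. So f(x) = (x^2 - 131)(x^2 - 129) and the roots of f are ±√131, ±√129. Hence the splitting field is K = Q(√131, √129). Since 131 and 129 are distinct squarefree integers > 1, their product 16899 is not a perfect square, so √129 ∉ Q(√131). By the tower law [K:Q] = [Q(√131,√129):Q(√131)] · [Q(√131):Q] = 2 · 2 = 4.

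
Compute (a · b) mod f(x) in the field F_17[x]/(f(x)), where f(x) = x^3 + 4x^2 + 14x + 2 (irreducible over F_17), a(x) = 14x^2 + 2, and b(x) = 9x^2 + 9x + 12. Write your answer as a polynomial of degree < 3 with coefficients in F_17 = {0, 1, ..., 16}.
a · b ≡ 2x^2 + 9x + 15 (mod f(x))

Multiply in F_17[x]: a(x)·b(x) = (14x^2 + 2)·(9x^2 + 9x + 12) = 7x^4 + 7x^3 + 16x^2 + x + 7. This has degree ≥ 3, so divide by f(x) over F_17: 7x^4 + 7x^3 + 16x^2 + x + 7 = (7x + 13)·(x^3 + 4x^2 + 14x + 2) + (2x^2 + 9x + 15). Hence a·b ≡ 2x^2 + 9x + 15 (mod f). (F_17[x]/(f) is a field with 17^3 = 4913 elements since f is irreducible of degree 3.)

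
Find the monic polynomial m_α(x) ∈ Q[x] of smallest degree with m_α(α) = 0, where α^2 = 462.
m_α(x) = x^2 - 462

α satisfies α^2 - 462 = 0, so x^2 - 462 annihilates α. Since d = 462 is squarefree and ≠ 1, it is not a perfect square in Q, so x^2 - 462 has no rational root and is therefore irreducible over Q (a degree-2 polynomial over a field is irreducible iff it has no root). Hence m_α(x) = x^2 - 462.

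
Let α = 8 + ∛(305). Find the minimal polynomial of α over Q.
m_α(x) = x^3 - 24x^2 + 192x - 817

Set β = α - 8 = ∛(305), so β^3 = 305. Then (α - 8)^3 - 305 = 0, i.e. α is a root of g(x) = (x - 8)^3 - 305 = x^3 - 24x^2 + 192x - 817. Since g(x) = h(x - 8) where h(x) = x^3 - 305, and h is irreducible over Q (because 305 is not a perfect cube, so h has no rational root, and a monic cubic with no rational root is irreducible), g is also irreducible (irreducibility is preserved under the substitution x → x - 8). Hence m_α(x) = x^3 - 24x^2 + 192x - 817.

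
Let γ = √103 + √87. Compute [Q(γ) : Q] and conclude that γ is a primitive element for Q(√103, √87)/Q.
[Q(γ) : Q] = 4 (equivalently, Q(γ) = Q(√103, √87))

Obviously Q(γ) ⊆ Q(√103, √87), and [Q(√103, √87):Q] = 4 (since 103, 87 are distinct squarefree integers > 1 with 8961 not a perfect square). To show equality we compute the minimal polynomial of γ. From γ = √103 + √87: γ^2 = 103 + 2√(8961) + 87 = 190 + 2√(8961), so γ^2 - 190 = 2√(8961); squaring, (γ^2 - 190)^2 = 4·8961, i.e. γ^4 - 380γ^2 + 36100 - 35844 = 0, i.e. γ^4 - 380γ^2 + 256 = 0. So γ is a root of x^4 - 380x^2 + 256. This polynomial is irreducible over Q: it has no rational root (each ±√103 ± √87 is irrational), and any factorization into two quadratics over Q would force √(8961) ∈ Q (pairing opposite roots) or √103, √87 ∈ Q (other pairings), all impossible. Hence [Q(γ):Q] = 4 = [Q(√103, √87):Q], so Q(γ) = Q(√103, √87).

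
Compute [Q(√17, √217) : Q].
[Q(√17, √217) : Q] = 4

[Q(√17):Q] = 2 (min poly x^2 - 17, irreducible since 17 is squarefree > 1). For the top step, suppose √217 ∈ Q(√17), say √217 = c + d√17 with c, d ∈ Q. Squaring: 217 = c^2 + 17d^2 + 2cd√17. Since √17 ∉ Q this forces 2cd = 0. If d = 0 then √217 = c ∈ Q, contradicting 217 squarefree > 1. If c = 0 then 217 = 17d^2, so 17·217 = (17d)^2 is a perfect square in Q — but 17·217 = 3689 is not a perfect square (since 17 and 217 are distinct squarefree integers). Contradiction. Hence √217 ∉ Q(√17), so x^2 - 217 stays irreducible over Q(√17) and [Q(√17, √217) : Q(√17)] = 2. By the tower law, [Q(√17, √217) : Q] = 2 · 2 = 4.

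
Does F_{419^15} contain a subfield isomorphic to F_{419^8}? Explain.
No: F_{419^8} is not a subfield of F_{419^15}

F_{p^m} embeds in F_{p^n} iff m | n. Here 8 ∤ 15 (since 15 = 1·8 + 7 with remainder 7 ≠ 0), so F_{419^8} is not a subfield of F_{419^15}. Equivalently: if it were, the tower law would give 8 = [F_{419^8}:F_419] dividing [F_{419^15}:F_419] = 15, contradiction.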